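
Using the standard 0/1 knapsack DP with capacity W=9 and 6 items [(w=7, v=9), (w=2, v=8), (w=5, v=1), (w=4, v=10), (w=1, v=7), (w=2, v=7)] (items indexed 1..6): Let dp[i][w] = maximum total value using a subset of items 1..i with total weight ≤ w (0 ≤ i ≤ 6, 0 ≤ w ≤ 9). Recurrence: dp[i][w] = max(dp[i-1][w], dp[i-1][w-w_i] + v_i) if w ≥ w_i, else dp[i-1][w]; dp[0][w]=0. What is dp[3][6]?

i\w   0   1   2   3   4   5   6   7   8   9
  0   0   0   0   0   0   0   0   0   0   0
  1   0   0   0   0   0   0   0   9   9   9
  2   0   0   8   8   8   8   8   9   9  17
  3   0   0   8   8   8   8   8   9   9  17
  4   0   0   8   8  10  10  18  18  18  18
  5   0   7   8  15  15  17  18  25  25  25
  6   0   7   8  15  15  22  22  25  25  32

8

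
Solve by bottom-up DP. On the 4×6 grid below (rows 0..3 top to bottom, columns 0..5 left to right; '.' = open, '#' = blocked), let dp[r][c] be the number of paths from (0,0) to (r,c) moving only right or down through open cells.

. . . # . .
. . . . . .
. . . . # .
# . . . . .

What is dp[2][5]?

3

r\c   0   1   2   3   4   5
  0   1   1   1   0   0   0
  1   1   2   3   3   3   3
  2   1   3   6   9   0   3
  3   0   3   9  18  18  21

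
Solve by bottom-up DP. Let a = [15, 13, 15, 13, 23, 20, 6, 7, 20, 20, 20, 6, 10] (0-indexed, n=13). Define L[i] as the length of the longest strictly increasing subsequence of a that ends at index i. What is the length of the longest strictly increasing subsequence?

3

   i    0    1    2    3    4    5    6    7    8    9   10   11   12
a[i]   15   13   15   13   23   20    6    7   20   20   20    6   10
L[i]    1    1    2    1    3    3    1    2    3    3    3    1    3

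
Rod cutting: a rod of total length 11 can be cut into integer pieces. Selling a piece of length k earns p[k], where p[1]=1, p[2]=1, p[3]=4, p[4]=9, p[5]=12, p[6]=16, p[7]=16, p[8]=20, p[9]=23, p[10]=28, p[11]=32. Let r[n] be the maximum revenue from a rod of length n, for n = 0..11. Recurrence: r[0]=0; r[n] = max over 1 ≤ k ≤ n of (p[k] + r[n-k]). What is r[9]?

23

   n    0    1    2    3    4    5    6    7    8    9   10   11
r[n]    0    1    2    4    9   12   16   17   20   23   28   32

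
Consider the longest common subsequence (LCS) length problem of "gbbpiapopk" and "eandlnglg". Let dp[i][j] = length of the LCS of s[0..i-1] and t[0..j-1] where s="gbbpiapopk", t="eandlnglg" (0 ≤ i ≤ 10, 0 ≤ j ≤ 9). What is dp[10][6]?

   ''  e  a  n  d  l  n  g  l  g
''  0  0  0  0  0  0  0  0  0  0
 g  0  0  0  0  0  0  0  1  1  1
 b  0  0  0  0  0  0  0  1  1  1
 b  0  0  0  0  0  0  0  1  1  1
 p  0  0  0  0  0  0  0  1  1  1
 i  0  0  0  0  0  0  0  1  1  1
 a  0  0  1  1  1  1  1  1  1  1
 p  0  0  1  1  1  1  1  1  1  1
 o  0  0  1  1  1  1  1  1  1  1
 p  0  0  1  1  1  1  1  1  1  1
 k  0  0  1  1  1  1  1  1  1  1

1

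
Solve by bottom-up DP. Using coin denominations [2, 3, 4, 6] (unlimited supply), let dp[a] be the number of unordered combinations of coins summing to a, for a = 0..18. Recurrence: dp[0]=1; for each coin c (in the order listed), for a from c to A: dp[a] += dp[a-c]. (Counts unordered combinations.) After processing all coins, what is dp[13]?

after  coin     0     1     2     3     4     5     6     7     8     9    10    11    12    13    14    15    16    17    18
          2     1     0     1     0     1     0     1     0     1     0     1     0     1     0     1     0     1     0     1
          3     1     0     1     1     1     1     2     1     2     2     2     2     3     2     3     3     3     3     4
          4     1     0     1     1     2     1     3     2     4     3     5     4     7     5     8     7    10     8    12
          6     1     0     1     1     2     1     4     2     5     4     7     5    11     7    13    11    17    13    23

7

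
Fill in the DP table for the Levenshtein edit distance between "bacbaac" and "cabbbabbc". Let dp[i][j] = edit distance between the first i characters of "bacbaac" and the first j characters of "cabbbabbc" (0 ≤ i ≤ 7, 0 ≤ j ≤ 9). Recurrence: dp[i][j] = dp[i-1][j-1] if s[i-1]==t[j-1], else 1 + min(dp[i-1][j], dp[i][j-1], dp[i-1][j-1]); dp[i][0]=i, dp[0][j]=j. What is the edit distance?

   ''  c  a  b  b  b  a  b  b  c
''  0  1  2  3  4  5  6  7  8  9
 b  1  1  2  2  3  4  5  6  7  8
 a  2  2  1  2  3  4  4  5  6  7
 c  3  2  2  2  3  4  5  5  6  6
 b  4  3  3  2  2  3  4  5  5  6
 a  5  4  3  3  3  3  3  4  5  6
 a  6  5  4  4  4  4  3  4  5  6
 c  7  6  5  5  5  5  4  4  5  5

5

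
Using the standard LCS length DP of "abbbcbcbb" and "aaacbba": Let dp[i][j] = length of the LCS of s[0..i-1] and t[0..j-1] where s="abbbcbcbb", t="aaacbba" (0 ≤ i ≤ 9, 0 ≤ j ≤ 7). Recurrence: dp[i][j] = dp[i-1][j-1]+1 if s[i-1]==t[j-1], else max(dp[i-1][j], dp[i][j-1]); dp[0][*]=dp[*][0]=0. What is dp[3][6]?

3

   ''  a  a  a  c  b  b  a
''  0  0  0  0  0  0  0  0
 a  0  1  1  1  1  1  1  1
 b  0  1  1  1  1  2  2  2
 b  0  1  1  1  1  2  3  3
 b  0  1  1  1  1  2  3  3
 c  0  1  1  1  2  2  3  3
 b  0  1  1  1  2  3  3  3
 c  0  1  1  1  2  3  3  3
 b  0  1  1  1  2  3  4  4
 b  0  1  1  1  2  3  4  4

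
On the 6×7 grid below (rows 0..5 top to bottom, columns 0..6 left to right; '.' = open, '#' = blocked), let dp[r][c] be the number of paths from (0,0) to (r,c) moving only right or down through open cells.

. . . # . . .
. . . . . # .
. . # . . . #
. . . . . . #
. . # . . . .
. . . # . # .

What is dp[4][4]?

20

r\c   0   1   2   3   4   5   6
  0   1   1   1   0   0   0   0
  1   1   2   3   3   3   0   0
  2   1   3   0   3   6   6   0
  3   1   4   4   7  13  19   0
  4   1   5   0   7  20  39  39
  5   1   6   6   0  20   0  39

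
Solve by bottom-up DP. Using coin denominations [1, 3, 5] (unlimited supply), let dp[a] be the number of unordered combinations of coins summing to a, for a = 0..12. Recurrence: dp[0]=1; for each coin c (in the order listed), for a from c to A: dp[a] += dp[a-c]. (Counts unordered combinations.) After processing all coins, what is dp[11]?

after  coin     0     1     2     3     4     5     6     7     8     9    10    11    12
          1     1     1     1     1     1     1     1     1     1     1     1     1     1
          3     1     1     1     2     2     2     3     3     3     4     4     4     5
          5     1     1     1     2     2     3     4     4     5     6     7     8     9

8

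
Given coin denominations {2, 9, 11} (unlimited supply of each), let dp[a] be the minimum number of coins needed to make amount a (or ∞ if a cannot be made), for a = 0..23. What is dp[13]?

 a  0  1  2  3  4  5  6  7  8  9 10 11 12 13 14 15 16 17 18 19 20 21 22 23
dp  0  -  1  -  2  -  3  -  4  1  5  1  6  2  7  3  8  4  2  5  2  6  2  7
(- denotes ∞ / unreachable)

2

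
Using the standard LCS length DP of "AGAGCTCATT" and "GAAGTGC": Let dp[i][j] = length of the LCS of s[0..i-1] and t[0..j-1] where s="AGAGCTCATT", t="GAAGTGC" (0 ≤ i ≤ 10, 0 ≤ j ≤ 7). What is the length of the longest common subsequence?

5

   ''  G  A  A  G  T  G  C
''  0  0  0  0  0  0  0  0
 A  0  0  1  1  1  1  1  1
 G  0  1  1  1  2  2  2  2
 A  0  1  2  2  2  2  2  2
 G  0  1  2  2  3  3  3  3
 C  0  1  2  2  3  3  3  4
 T  0  1  2  2  3  4  4  4
 C  0  1  2  2  3  4  4  5
 A  0  1  2  3  3  4  4  5
 T  0  1  2  3  3  4  4  5
 T  0  1  2  3  3  4  4  5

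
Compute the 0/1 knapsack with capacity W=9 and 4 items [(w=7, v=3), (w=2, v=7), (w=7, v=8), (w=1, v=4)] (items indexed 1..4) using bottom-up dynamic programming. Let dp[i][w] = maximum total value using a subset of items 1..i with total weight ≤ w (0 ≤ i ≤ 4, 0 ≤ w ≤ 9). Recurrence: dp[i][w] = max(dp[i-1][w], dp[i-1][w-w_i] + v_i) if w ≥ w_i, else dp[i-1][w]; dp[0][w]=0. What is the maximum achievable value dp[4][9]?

i\w   0   1   2   3   4   5   6   7   8   9
  0   0   0   0   0   0   0   0   0   0   0
  1   0   0   0   0   0   0   0   3   3   3
  2   0   0   7   7   7   7   7   7   7  10
  3   0   0   7   7   7   7   7   8   8  15
  4   0   4   7  11  11  11  11  11  12  15

15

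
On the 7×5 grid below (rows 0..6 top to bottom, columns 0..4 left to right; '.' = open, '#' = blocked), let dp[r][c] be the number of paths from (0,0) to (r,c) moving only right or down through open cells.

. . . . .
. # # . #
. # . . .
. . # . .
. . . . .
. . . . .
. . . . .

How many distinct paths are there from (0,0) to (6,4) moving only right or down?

30

r\c   0   1   2   3   4
  0   1   1   1   1   1
  1   1   0   0   1   0
  2   1   0   0   1   1
  3   1   1   0   1   2
  4   1   2   2   3   5
  5   1   3   5   8  13
  6   1   4   9  17  30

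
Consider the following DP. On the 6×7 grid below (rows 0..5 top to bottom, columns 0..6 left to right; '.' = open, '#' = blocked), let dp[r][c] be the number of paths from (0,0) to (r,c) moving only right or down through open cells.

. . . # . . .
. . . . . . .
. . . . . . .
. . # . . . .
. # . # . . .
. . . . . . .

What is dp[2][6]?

r\c   0   1   2   3   4   5   6
  0   1   1   1   0   0   0   0
  1   1   2   3   3   3   3   3
  2   1   3   6   9  12  15  18
  3   1   4   0   9  21  36  54
  4   1   0   0   0  21  57 111
  5   1   1   1   1  22  79 190

18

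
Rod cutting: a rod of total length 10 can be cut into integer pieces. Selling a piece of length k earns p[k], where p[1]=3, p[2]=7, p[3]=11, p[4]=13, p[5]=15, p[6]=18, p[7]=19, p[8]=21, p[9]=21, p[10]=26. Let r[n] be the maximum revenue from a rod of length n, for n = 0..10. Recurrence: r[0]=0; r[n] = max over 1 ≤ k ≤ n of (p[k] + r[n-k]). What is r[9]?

   n    0    1    2    3    4    5    6    7    8    9   10
r[n]    0    3    7   11   14   18   22   25   29   33   36

33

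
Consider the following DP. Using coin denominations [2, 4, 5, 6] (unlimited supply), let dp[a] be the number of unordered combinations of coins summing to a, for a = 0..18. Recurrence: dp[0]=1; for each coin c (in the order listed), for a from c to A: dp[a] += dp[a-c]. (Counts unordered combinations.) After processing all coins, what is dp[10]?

after  coin     0     1     2     3     4     5     6     7     8     9    10    11    12    13    14    15    16    17    18
          2     1     0     1     0     1     0     1     0     1     0     1     0     1     0     1     0     1     0     1
          4     1     0     1     0     2     0     2     0     3     0     3     0     4     0     4     0     5     0     5
          5     1     0     1     0     2     1     2     1     3     2     4     2     5     3     6     4     7     5     8
          6     1     0     1     0     2     1     3     1     4     2     6     3     8     4    10     6    13     8    16

6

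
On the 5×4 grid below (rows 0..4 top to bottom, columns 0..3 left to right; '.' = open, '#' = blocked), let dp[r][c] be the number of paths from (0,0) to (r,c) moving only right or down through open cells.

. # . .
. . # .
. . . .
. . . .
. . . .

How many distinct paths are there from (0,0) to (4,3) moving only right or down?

16

r\c   0   1   2   3
  0   1   0   0   0
  1   1   1   0   0
  2   1   2   2   2
  3   1   3   5   7
  4   1   4   9  16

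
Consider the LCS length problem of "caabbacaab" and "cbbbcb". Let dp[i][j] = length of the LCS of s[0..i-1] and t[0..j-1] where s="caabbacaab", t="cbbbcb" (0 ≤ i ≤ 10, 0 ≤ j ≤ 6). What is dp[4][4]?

2

   ''  c  b  b  b  c  b
''  0  0  0  0  0  0  0
 c  0  1  1  1  1  1  1
 a  0  1  1  1  1  1  1
 a  0  1  1  1  1  1  1
 b  0  1  2  2  2  2  2
 b  0  1  2  3  3  3  3
 a  0  1  2  3  3  3  3
 c  0  1  2  3  3  4  4
 a  0  1  2  3  3  4  4
 a  0  1  2  3  3  4  4
 b  0  1  2  3  4  4  5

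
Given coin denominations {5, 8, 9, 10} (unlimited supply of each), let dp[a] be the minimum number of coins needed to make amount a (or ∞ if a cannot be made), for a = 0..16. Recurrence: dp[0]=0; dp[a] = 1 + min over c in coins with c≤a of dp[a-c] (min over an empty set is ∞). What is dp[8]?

1

 a  0  1  2  3  4  5  6  7  8  9 10 11 12 13 14 15 16
dp  0  -  -  -  -  1  -  -  1  1  1  -  -  2  2  2  2
(- denotes ∞ / unreachable)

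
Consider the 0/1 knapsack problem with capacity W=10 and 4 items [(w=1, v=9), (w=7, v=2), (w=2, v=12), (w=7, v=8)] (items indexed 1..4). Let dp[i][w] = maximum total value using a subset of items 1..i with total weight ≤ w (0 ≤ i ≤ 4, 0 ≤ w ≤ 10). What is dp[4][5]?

i\w   0   1   2   3   4   5   6   7   8   9  10
  0   0   0   0   0   0   0   0   0   0   0   0
  1   0   9   9   9   9   9   9   9   9   9   9
  2   0   9   9   9   9   9   9   9  11  11  11
  3   0   9  12  21  21  21  21  21  21  21  23
  4   0   9  12  21  21  21  21  21  21  21  29

21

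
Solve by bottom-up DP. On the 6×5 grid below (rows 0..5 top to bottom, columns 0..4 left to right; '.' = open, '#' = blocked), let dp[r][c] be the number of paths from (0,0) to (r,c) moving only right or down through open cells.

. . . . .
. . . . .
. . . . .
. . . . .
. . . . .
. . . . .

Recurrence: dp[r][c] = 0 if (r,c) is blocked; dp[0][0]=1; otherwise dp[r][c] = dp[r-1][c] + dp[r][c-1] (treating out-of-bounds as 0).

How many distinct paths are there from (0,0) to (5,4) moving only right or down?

r\c   0   1   2   3   4
  0   1   1   1   1   1
  1   1   2   3   4   5
  2   1   3   6  10  15
  3   1   4  10  20  35
  4   1   5  15  35  70
  5   1   6  21  56 126

126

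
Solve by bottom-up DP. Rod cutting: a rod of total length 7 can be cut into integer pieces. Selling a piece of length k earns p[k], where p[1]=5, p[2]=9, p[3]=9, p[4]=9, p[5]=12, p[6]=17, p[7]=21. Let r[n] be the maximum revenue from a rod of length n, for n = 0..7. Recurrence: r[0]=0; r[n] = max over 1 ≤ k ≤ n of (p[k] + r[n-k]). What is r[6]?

30

   n    0    1    2    3    4    5    6    7
r[n]    0    5   10   15   20   25   30   35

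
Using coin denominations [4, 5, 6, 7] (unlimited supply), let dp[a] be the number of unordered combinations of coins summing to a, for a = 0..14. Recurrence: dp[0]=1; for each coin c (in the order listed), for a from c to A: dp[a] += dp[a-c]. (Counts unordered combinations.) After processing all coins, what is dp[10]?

2

after  coin     0     1     2     3     4     5     6     7     8     9    10    11    12    13    14
          4     1     0     0     0     1     0     0     0     1     0     0     0     1     0     0
          5     1     0     0     0     1     1     0     0     1     1     1     0     1     1     1
          6     1     0     0     0     1     1     1     0     1     1     2     1     2     1     2
          7     1     0     0     0     1     1     1     1     1     1     2     2     3     2     3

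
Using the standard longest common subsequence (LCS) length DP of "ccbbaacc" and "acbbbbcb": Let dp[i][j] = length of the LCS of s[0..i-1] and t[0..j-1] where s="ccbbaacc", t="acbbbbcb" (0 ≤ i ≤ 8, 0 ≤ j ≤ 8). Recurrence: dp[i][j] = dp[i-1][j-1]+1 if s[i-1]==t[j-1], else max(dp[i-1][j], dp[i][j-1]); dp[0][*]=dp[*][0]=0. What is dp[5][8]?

   ''  a  c  b  b  b  b  c  b
''  0  0  0  0  0  0  0  0  0
 c  0  0  1  1  1  1  1  1  1
 c  0  0  1  1  1  1  1  2  2
 b  0  0  1  2  2  2  2  2  3
 b  0  0  1  2  3  3  3  3  3
 a  0  1  1  2  3  3  3  3  3
 a  0  1  1  2  3  3  3  3  3
 c  0  1  2  2  3  3  3  4  4
 c  0  1  2  2  3  3  3  4  4

3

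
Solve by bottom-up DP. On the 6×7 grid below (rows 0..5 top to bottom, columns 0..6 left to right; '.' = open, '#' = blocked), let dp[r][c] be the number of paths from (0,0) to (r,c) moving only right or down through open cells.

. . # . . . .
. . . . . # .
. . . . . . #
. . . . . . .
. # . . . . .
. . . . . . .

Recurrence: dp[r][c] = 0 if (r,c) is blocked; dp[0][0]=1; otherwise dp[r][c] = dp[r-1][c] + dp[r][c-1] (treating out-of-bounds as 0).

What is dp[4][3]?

25

r\c   0   1   2   3   4   5   6
  0   1   1   0   0   0   0   0
  1   1   2   2   2   2   0   0
  2   1   3   5   7   9   9   0
  3   1   4   9  16  25  34  34
  4   1   0   9  25  50  84 118
  5   1   1  10  35  85 169 287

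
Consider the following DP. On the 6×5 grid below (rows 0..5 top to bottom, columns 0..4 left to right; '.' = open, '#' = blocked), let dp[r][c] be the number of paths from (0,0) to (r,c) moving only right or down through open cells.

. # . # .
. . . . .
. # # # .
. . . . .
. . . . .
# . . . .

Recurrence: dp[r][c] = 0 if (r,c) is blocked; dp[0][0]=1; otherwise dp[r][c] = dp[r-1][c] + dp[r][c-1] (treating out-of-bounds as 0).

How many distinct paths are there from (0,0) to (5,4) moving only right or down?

15

r\c   0   1   2   3   4
  0   1   0   0   0   0
  1   1   1   1   1   1
  2   1   0   0   0   1
  3   1   1   1   1   2
  4   1   2   3   4   6
  5   0   2   5   9  15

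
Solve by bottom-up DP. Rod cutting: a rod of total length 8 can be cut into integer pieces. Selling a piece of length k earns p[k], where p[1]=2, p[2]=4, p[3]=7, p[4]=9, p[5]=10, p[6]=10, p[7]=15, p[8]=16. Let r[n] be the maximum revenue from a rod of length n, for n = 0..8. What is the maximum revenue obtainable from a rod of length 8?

   n    0    1    2    3    4    5    6    7    8
r[n]    0    2    4    7    9   11   14   16   18

18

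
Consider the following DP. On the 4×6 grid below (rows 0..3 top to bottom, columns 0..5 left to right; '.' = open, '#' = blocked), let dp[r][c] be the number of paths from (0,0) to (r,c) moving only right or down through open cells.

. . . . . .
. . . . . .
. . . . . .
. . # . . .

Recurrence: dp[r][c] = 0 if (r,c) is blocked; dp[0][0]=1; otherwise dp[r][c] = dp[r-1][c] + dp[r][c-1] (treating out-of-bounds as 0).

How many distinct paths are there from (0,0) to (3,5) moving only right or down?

46

r\c   0   1   2   3   4   5
  0   1   1   1   1   1   1
  1   1   2   3   4   5   6
  2   1   3   6  10  15  21
  3   1   4   0  10  25  46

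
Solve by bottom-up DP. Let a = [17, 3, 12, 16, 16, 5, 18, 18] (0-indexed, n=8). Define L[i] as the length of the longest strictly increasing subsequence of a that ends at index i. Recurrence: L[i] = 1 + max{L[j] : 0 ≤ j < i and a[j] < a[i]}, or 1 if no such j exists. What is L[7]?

4

   i    0    1    2    3    4    5    6    7
a[i]   17    3   12   16   16    5   18   18
L[i]    1    1    2    3    3    2    4    4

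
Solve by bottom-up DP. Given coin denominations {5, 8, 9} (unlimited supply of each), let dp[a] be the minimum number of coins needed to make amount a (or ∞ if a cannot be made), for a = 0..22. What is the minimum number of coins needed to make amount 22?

 a  0  1  2  3  4  5  6  7  8  9 10 11 12 13 14 15 16 17 18 19 20 21 22
dp  0  -  -  -  -  1  -  -  1  1  2  -  -  2  2  3  2  2  2  3  4  3  3
(- denotes ∞ / unreachable)

3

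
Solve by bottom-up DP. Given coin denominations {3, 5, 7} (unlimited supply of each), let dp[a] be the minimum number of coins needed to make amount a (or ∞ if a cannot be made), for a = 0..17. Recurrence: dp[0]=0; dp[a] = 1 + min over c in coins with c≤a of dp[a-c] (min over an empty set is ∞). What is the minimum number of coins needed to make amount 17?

 a  0  1  2  3  4  5  6  7  8  9 10 11 12 13 14 15 16 17
dp  0  -  -  1  -  1  2  1  2  3  2  3  2  3  2  3  4  3
(- denotes ∞ / unreachable)

3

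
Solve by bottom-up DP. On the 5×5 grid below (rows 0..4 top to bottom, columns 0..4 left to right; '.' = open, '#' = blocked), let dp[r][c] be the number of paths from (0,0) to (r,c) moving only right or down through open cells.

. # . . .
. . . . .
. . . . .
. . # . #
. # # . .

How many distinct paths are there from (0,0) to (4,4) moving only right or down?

4

r\c   0   1   2   3   4
  0   1   0   0   0   0
  1   1   1   1   1   1
  2   1   2   3   4   5
  3   1   3   0   4   0
  4   1   0   0   4   4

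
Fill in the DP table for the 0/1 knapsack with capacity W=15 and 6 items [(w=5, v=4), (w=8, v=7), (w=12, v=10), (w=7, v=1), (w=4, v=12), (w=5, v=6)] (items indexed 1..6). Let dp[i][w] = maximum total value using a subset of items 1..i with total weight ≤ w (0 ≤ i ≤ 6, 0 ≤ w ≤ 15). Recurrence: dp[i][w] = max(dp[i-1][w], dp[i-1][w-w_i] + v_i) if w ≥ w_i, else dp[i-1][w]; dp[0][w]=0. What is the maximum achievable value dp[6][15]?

i\w   0   1   2   3   4   5   6   7   8   9  10  11  12  13  14  15
  0   0   0   0   0   0   0   0   0   0   0   0   0   0   0   0   0
  1   0   0   0   0   0   4   4   4   4   4   4   4   4   4   4   4
  2   0   0   0   0   0   4   4   4   7   7   7   7   7  11  11  11
  3   0   0   0   0   0   4   4   4   7   7   7   7  10  11  11  11
  4   0   0   0   0   0   4   4   4   7   7   7   7  10  11  11  11
  5   0   0   0   0  12  12  12  12  12  16  16  16  19  19  19  19
  6   0   0   0   0  12  12  12  12  12  18  18  18  19  19  22  22

22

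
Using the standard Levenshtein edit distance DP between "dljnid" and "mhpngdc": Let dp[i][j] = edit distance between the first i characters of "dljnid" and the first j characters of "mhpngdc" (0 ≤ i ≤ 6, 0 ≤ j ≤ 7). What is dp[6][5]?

5

   ''  m  h  p  n  g  d  c
''  0  1  2  3  4  5  6  7
 d  1  1  2  3  4  5  5  6
 l  2  2  2  3  4  5  6  6
 j  3  3  3  3  4  5  6  7
 n  4  4  4  4  3  4  5  6
 i  5  5  5  5  4  4  5  6
 d  6  6  6  6  5  5  4  5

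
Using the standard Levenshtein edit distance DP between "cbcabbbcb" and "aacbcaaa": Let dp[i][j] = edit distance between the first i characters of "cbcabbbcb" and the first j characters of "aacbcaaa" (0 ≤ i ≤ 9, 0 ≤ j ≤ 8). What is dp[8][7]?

   ''  a  a  c  b  c  a  a  a
''  0  1  2  3  4  5  6  7  8
 c  1  1  2  2  3  4  5  6  7
 b  2  2  2  3  2  3  4  5  6
 c  3  3  3  2  3  2  3  4  5
 a  4  3  3  3  3  3  2  3  4
 b  5  4  4  4  3  4  3  3  4
 b  6  5  5  5  4  4  4  4  4
 b  7  6  6  6  5  5  5  5  5
 c  8  7  7  6  6  5  6  6  6
 b  9  8  8  7  6  6  6  7  7

6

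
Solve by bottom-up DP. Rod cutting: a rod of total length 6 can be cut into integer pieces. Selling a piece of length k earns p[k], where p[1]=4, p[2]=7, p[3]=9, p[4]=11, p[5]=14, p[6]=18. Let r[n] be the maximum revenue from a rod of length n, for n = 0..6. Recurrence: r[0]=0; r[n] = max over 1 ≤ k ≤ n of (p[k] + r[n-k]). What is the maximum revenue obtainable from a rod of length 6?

24

   n    0    1    2    3    4    5    6
r[n]    0    4    8   12   16   20   24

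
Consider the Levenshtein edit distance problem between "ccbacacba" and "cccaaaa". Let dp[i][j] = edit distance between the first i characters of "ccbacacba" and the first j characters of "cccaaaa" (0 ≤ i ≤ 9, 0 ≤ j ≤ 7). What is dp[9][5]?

4

   ''  c  c  c  a  a  a  a
''  0  1  2  3  4  5  6  7
 c  1  0  1  2  3  4  5  6
 c  2  1  0  1  2  3  4  5
 b  3  2  1  1  2  3  4  5
 a  4  3  2  2  1  2  3  4
 c  5  4  3  2  2  2  3  4
 a  6  5  4  3  2  2  2  3
 c  7  6  5  4  3  3  3  3
 b  8  7  6  5  4  4  4  4
 a  9  8  7  6  5  4  4  4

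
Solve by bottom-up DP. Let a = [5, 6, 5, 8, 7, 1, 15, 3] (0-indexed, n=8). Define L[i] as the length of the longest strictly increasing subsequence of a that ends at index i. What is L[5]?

1

   i    0    1    2    3    4    5    6    7
a[i]    5    6    5    8    7    1   15    3
L[i]    1    2    1    3    3    1    4    2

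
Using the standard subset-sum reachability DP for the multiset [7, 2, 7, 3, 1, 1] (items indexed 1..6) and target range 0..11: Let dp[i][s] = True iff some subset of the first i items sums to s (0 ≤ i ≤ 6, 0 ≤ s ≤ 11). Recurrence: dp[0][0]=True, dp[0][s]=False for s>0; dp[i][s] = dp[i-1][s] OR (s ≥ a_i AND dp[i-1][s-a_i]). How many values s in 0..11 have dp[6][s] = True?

i\s   0   1   2   3   4   5   6   7   8   9  10  11
  0   T   F   F   F   F   F   F   F   F   F   F   F
  1   T   F   F   F   F   F   F   T   F   F   F   F
  2   T   F   T   F   F   F   F   T   F   T   F   F
  3   T   F   T   F   F   F   F   T   F   T   F   F
  4   T   F   T   T   F   T   F   T   F   T   T   F
  5   T   T   T   T   T   T   T   T   T   T   T   T
  6   T   T   T   T   T   T   T   T   T   T   T   T

12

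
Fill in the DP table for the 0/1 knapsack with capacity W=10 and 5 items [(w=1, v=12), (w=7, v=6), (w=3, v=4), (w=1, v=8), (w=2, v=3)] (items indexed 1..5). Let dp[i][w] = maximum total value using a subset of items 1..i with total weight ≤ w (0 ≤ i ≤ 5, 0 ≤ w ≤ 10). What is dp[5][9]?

27

i\w   0   1   2   3   4   5   6   7   8   9  10
  0   0   0   0   0   0   0   0   0   0   0   0
  1   0  12  12  12  12  12  12  12  12  12  12
  2   0  12  12  12  12  12  12  12  18  18  18
  3   0  12  12  12  16  16  16  16  18  18  18
  4   0  12  20  20  20  24  24  24  24  26  26
  5   0  12  20  20  23  24  24  27  27  27  27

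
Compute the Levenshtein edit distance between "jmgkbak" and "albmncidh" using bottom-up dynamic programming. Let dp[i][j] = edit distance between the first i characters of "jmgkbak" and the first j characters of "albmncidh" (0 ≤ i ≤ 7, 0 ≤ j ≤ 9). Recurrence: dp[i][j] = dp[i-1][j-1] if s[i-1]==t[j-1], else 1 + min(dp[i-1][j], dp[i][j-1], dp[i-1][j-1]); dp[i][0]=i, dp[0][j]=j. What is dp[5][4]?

5

   ''  a  l  b  m  n  c  i  d  h
''  0  1  2  3  4  5  6  7  8  9
 j  1  1  2  3  4  5  6  7  8  9
 m  2  2  2  3  3  4  5  6  7  8
 g  3  3  3  3  4  4  5  6  7  8
 k  4  4  4  4  4  5  5  6  7  8
 b  5  5  5  4  5  5  6  6  7  8
 a  6  5  6  5  5  6  6  7  7  8
 k  7  6  6  6  6  6  7  7  8  8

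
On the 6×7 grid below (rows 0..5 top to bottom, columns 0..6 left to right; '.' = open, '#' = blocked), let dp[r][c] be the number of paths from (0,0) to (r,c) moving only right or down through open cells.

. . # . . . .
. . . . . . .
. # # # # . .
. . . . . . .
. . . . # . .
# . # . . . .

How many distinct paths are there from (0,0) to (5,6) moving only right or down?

r\c   0   1   2   3   4   5   6
  0   1   1   0   0   0   0   0
  1   1   2   2   2   2   2   2
  2   1   0   0   0   0   2   4
  3   1   1   1   1   1   3   7
  4   1   2   3   4   0   3  10
  5   0   2   0   4   4   7  17

17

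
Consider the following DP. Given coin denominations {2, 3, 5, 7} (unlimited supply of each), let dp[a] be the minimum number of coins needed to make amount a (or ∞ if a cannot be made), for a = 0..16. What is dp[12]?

 a  0  1  2  3  4  5  6  7  8  9 10 11 12 13 14 15 16
dp  0  -  1  1  2  1  2  1  2  2  2  3  2  3  2  3  3
(- denotes ∞ / unreachable)

2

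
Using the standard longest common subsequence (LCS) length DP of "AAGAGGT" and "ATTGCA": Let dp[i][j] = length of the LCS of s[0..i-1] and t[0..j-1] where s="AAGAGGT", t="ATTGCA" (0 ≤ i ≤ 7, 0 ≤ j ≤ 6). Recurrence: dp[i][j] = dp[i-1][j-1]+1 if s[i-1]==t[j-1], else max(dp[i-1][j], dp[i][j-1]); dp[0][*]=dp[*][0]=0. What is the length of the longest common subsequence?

   ''  A  T  T  G  C  A
''  0  0  0  0  0  0  0
 A  0  1  1  1  1  1  1
 A  0  1  1  1  1  1  2
 G  0  1  1  1  2  2  2
 A  0  1  1  1  2  2  3
 G  0  1  1  1  2  2  3
 G  0  1  1  1  2  2  3
 T  0  1  2  2  2  2  3

3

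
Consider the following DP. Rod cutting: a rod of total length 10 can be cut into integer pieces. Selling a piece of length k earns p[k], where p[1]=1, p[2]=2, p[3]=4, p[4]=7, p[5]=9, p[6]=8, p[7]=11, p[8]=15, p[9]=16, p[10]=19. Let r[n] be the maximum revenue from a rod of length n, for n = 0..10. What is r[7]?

11

   n    0    1    2    3    4    5    6    7    8    9   10
r[n]    0    1    2    4    7    9   10   11   15   16   19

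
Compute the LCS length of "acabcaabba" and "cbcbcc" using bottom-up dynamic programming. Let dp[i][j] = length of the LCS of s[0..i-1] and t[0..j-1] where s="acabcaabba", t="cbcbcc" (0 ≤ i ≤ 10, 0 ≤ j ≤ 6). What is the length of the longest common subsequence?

   ''  c  b  c  b  c  c
''  0  0  0  0  0  0  0
 a  0  0  0  0  0  0  0
 c  0  1  1  1  1  1  1
 a  0  1  1  1  1  1  1
 b  0  1  2  2  2  2  2
 c  0  1  2  3  3  3  3
 a  0  1  2  3  3  3  3
 a  0  1  2  3  3  3  3
 b  0  1  2  3  4  4  4
 b  0  1  2  3  4  4  4
 a  0  1  2  3  4  4  4

4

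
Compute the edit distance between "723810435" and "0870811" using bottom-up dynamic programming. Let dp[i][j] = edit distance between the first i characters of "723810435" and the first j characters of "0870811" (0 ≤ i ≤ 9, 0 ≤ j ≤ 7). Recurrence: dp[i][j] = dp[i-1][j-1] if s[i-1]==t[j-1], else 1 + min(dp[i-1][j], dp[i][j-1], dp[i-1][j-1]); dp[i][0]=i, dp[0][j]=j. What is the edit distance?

7

   ''  0  8  7  0  8  1  1
''  0  1  2  3  4  5  6  7
 7  1  1  2  2  3  4  5  6
 2  2  2  2  3  3  4  5  6
 3  3  3  3  3  4  4  5  6
 8  4  4  3  4  4  4  5  6
 1  5  5  4  4  5  5  4  5
 0  6  5  5  5  4  5  5  5
 4  7  6  6  6  5  5  6  6
 3  8  7  7  7  6  6  6  7
 5  9  8  8  8  7  7  7  7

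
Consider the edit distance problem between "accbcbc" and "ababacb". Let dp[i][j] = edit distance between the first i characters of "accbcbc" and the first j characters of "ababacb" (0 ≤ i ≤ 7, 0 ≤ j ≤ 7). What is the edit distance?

4

   ''  a  b  a  b  a  c  b
''  0  1  2  3  4  5  6  7
 a  1  0  1  2  3  4  5  6
 c  2  1  1  2  3  4  4  5
 c  3  2  2  2  3  4  4  5
 b  4  3  2  3  2  3  4  4
 c  5  4  3  3  3  3  3  4
 b  6  5  4  4  3  4  4  3
 c  7  6  5  5  4  4  4  4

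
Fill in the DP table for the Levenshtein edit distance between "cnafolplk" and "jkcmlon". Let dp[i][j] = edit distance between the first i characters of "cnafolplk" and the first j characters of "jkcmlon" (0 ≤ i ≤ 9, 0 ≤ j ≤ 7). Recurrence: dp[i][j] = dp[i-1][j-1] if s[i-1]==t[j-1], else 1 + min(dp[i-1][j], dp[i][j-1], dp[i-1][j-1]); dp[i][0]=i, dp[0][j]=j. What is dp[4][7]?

6

   ''  j  k  c  m  l  o  n
''  0  1  2  3  4  5  6  7
 c  1  1  2  2  3  4  5  6
 n  2  2  2  3  3  4  5  5
 a  3  3  3  3  4  4  5  6
 f  4  4  4  4  4  5  5  6
 o  5  5  5  5  5  5  5  6
 l  6  6  6  6  6  5  6  6
 p  7  7  7  7  7  6  6  7
 l  8  8  8  8  8  7  7  7
 k  9  9  8  9  9  8  8  8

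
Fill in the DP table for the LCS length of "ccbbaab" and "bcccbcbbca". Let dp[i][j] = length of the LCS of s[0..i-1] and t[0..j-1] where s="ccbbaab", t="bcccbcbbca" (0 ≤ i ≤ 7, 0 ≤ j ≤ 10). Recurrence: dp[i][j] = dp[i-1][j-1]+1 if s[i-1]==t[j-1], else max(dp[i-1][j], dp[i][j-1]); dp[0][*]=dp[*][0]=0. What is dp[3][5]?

3

   ''  b  c  c  c  b  c  b  b  c  a
''  0  0  0  0  0  0  0  0  0  0  0
 c  0  0  1  1  1  1  1  1  1  1  1
 c  0  0  1  2  2  2  2  2  2  2  2
 b  0  1  1  2  2  3  3  3  3  3  3
 b  0  1  1  2  2  3  3  4  4  4  4
 a  0  1  1  2  2  3  3  4  4  4  5
 a  0  1  1  2  2  3  3  4  4  4  5
 b  0  1  1  2  2  3  3  4  5  5  5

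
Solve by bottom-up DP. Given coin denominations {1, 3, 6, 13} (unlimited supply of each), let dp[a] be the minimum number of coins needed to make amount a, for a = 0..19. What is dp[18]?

 a  0  1  2  3  4  5  6  7  8  9 10 11 12 13 14 15 16 17 18 19
dp  0  1  2  1  2  3  1  2  3  2  3  4  2  1  2  3  2  3  3  2

3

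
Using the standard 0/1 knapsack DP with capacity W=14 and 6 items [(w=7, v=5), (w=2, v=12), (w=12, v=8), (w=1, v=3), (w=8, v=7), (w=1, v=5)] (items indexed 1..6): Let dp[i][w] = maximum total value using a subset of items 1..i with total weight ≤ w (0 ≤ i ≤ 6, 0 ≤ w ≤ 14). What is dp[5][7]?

i\w   0   1   2   3   4   5   6   7   8   9  10  11  12  13  14
  0   0   0   0   0   0   0   0   0   0   0   0   0   0   0   0
  1   0   0   0   0   0   0   0   5   5   5   5   5   5   5   5
  2   0   0  12  12  12  12  12  12  12  17  17  17  17  17  17
  3   0   0  12  12  12  12  12  12  12  17  17  17  17  17  20
  4   0   3  12  15  15  15  15  15  15  17  20  20  20  20  20
  5   0   3  12  15  15  15  15  15  15  17  20  22  22  22  22
  6   0   5  12  17  20  20  20  20  20  20  22  25  27  27  27

15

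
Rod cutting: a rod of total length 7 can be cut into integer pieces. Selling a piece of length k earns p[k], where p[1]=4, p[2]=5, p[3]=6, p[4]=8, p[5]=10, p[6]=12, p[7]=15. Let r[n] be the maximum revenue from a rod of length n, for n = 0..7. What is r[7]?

28

   n    0    1    2    3    4    5    6    7
r[n]    0    4    8   12   16   20   24   28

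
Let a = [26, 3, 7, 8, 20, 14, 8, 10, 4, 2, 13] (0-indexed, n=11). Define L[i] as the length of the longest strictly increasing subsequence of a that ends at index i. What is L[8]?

2

   i    0    1    2    3    4    5    6    7    8    9   10
a[i]   26    3    7    8   20   14    8   10    4    2   13
L[i]    1    1    2    3    4    4    3    4    2    1    5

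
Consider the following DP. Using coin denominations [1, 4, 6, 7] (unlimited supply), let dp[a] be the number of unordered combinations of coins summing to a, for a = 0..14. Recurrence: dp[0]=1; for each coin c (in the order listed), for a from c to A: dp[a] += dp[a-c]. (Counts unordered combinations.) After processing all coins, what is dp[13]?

after  coin     0     1     2     3     4     5     6     7     8     9    10    11    12    13    14
          1     1     1     1     1     1     1     1     1     1     1     1     1     1     1     1
          4     1     1     1     1     2     2     2     2     3     3     3     3     4     4     4
          6     1     1     1     1     2     2     3     3     4     4     5     5     7     7     8
          7     1     1     1     1     2     2     3     4     5     5     6     7     9    10    12

10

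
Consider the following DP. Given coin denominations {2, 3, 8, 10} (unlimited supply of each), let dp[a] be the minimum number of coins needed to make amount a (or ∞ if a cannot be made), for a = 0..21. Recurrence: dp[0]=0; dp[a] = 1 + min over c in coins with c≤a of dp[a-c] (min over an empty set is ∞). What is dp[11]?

2

 a  0  1  2  3  4  5  6  7  8  9 10 11 12 13 14 15 16 17 18 19 20 21
dp  0  -  1  1  2  2  2  3  1  3  1  2  2  2  3  3  2  4  2  3  2  3
(- denotes ∞ / unreachable)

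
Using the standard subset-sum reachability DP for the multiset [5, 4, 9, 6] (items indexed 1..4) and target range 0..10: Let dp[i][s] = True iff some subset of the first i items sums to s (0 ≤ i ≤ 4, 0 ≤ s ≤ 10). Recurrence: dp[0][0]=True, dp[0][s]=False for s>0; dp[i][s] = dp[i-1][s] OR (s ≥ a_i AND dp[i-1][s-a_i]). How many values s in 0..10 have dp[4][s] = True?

i\s   0   1   2   3   4   5   6   7   8   9  10
  0   T   F   F   F   F   F   F   F   F   F   F
  1   T   F   F   F   F   T   F   F   F   F   F
  2   T   F   F   F   T   T   F   F   F   T   F
  3   T   F   F   F   T   T   F   F   F   T   F
  4   T   F   F   F   T   T   T   F   F   T   T

6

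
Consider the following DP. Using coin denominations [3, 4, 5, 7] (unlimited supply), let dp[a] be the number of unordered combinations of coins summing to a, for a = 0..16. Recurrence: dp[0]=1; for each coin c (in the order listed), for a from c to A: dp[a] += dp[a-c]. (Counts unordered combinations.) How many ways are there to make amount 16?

after  coin     0     1     2     3     4     5     6     7     8     9    10    11    12    13    14    15    16
          3     1     0     0     1     0     0     1     0     0     1     0     0     1     0     0     1     0
          4     1     0     0     1     1     0     1     1     1     1     1     1     2     1     1     2     2
          5     1     0     0     1     1     1     1     1     2     2     2     2     3     3     3     4     4
          7     1     0     0     1     1     1     1     2     2     2     3     3     4     4     5     6     6

6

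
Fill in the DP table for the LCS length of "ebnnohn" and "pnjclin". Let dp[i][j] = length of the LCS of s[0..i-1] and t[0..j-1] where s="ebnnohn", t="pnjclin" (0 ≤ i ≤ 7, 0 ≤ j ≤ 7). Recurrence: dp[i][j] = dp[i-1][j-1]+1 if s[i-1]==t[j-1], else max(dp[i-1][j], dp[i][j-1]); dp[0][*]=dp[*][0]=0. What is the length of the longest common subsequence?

2

   ''  p  n  j  c  l  i  n
''  0  0  0  0  0  0  0  0
 e  0  0  0  0  0  0  0  0
 b  0  0  0  0  0  0  0  0
 n  0  0  1  1  1  1  1  1
 n  0  0  1  1  1  1  1  2
 o  0  0  1  1  1  1  1  2
 h  0  0  1  1  1  1  1  2
 n  0  0  1  1  1  1  1  2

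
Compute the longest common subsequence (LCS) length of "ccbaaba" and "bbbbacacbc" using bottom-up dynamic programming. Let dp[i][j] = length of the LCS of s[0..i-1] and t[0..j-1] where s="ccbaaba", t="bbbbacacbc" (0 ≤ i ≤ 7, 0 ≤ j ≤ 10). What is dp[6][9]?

   ''  b  b  b  b  a  c  a  c  b  c
''  0  0  0  0  0  0  0  0  0  0  0
 c  0  0  0  0  0  0  1  1  1  1  1
 c  0  0  0  0  0  0  1  1  2  2  2
 b  0  1  1  1  1  1  1  1  2  3  3
 a  0  1  1  1  1  2  2  2  2  3  3
 a  0  1  1  1  1  2  2  3  3  3  3
 b  0  1  2  2  2  2  2  3  3  4  4
 a  0  1  2  2  2  3  3  3  3  4  4

4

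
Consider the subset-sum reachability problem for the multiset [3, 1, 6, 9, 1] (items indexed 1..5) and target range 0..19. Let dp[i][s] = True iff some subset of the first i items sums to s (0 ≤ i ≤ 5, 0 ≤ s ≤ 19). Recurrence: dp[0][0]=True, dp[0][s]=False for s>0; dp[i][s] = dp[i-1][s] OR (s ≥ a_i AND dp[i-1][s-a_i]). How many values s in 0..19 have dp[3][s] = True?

i\s   0   1   2   3   4   5   6   7   8   9  10  11  12  13  14  15  16  17  18  19
  0   T   F   F   F   F   F   F   F   F   F   F   F   F   F   F   F   F   F   F   F
  1   T   F   F   T   F   F   F   F   F   F   F   F   F   F   F   F   F   F   F   F
  2   T   T   F   T   T   F   F   F   F   F   F   F   F   F   F   F   F   F   F   F
  3   T   T   F   T   T   F   T   T   F   T   T   F   F   F   F   F   F   F   F   F
  4   T   T   F   T   T   F   T   T   F   T   T   F   T   T   F   T   T   F   T   T
  5   T   T   T   T   T   T   T   T   T   T   T   T   T   T   T   T   T   T   T   T

8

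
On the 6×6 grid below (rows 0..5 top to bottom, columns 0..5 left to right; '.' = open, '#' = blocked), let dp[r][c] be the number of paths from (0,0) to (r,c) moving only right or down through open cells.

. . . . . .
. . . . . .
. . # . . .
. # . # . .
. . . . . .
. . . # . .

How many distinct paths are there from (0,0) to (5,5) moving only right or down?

44

r\c   0   1   2   3   4   5
  0   1   1   1   1   1   1
  1   1   2   3   4   5   6
  2   1   3   0   4   9  15
  3   1   0   0   0   9  24
  4   1   1   1   1  10  34
  5   1   2   3   0  10  44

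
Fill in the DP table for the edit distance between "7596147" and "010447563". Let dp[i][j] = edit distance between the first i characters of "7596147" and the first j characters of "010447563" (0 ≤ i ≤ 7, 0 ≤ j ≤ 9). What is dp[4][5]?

   ''  0  1  0  4  4  7  5  6  3
''  0  1  2  3  4  5  6  7  8  9
 7  1  1  2  3  4  5  5  6  7  8
 5  2  2  2  3  4  5  6  5  6  7
 9  3  3  3  3  4  5  6  6  6  7
 6  4  4  4  4  4  5  6  7  6  7
 1  5  5  4  5  5  5  6  7  7  7
 4  6  6  5  5  5  5  6  7  8  8
 7  7  7  6  6  6  6  5  6  7  8

5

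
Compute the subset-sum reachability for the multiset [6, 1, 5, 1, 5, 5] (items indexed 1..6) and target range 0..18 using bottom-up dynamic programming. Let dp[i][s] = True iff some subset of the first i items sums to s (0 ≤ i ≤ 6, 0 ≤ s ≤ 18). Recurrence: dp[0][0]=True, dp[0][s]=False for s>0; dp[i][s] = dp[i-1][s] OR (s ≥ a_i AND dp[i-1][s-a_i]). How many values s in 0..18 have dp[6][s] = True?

15

i\s   0   1   2   3   4   5   6   7   8   9  10  11  12  13  14  15  16  17  18
  0   T   F   F   F   F   F   F   F   F   F   F   F   F   F   F   F   F   F   F
  1   T   F   F   F   F   F   T   F   F   F   F   F   F   F   F   F   F   F   F
  2   T   T   F   F   F   F   T   T   F   F   F   F   F   F   F   F   F   F   F
  3   T   T   F   F   F   T   T   T   F   F   F   T   T   F   F   F   F   F   F
  4   T   T   T   F   F   T   T   T   T   F   F   T   T   T   F   F   F   F   F
  5   T   T   T   F   F   T   T   T   T   F   T   T   T   T   F   F   T   T   T
  6   T   T   T   F   F   T   T   T   T   F   T   T   T   T   F   T   T   T   T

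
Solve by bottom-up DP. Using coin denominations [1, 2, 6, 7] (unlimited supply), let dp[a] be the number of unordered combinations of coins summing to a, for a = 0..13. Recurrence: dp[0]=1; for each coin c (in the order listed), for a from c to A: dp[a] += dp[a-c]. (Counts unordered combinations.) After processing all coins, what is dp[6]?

5

after  coin     0     1     2     3     4     5     6     7     8     9    10    11    12    13
          1     1     1     1     1     1     1     1     1     1     1     1     1     1     1
          2     1     1     2     2     3     3     4     4     5     5     6     6     7     7
          6     1     1     2     2     3     3     5     5     7     7     9     9    12    12
          7     1     1     2     2     3     3     5     6     8     9    11    12    15    17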